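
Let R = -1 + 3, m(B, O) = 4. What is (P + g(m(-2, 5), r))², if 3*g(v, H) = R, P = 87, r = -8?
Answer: 69169/9 ≈ 7685.4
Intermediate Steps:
R = 2
g(v, H) = ⅔ (g(v, H) = (⅓)*2 = ⅔)
(P + g(m(-2, 5), r))² = (87 + ⅔)² = (263/3)² = 69169/9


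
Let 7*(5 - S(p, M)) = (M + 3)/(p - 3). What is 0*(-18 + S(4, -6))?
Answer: 0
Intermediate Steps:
S(p, M) = 5 - (3 + M)/(7*(-3 + p)) (S(p, M) = 5 - (M + 3)/(7*(p - 3)) = 5 - (3 + M)/(7*(-3 + p)))
0*(-18 + S(4, -6)) = 0*(-18 + (-108 - 1*(-6) + 35*4)/(7*(-3 + 4))) = 0*(-18 + (⅐)*(-108 + 6 + 140)/1) = 0*(-18 + (⅐)*1*38) = 0*(-18 + 38/7) = 0*(-88/7) = 0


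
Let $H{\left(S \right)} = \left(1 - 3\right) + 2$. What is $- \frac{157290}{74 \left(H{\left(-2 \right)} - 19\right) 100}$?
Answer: $\frac{15729}{14060} \approx 1.1187$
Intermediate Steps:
$H{\left(S \right)} = 0$ ($H{\left(S \right)} = -2 + 2 = 0$)
$- \frac{157290}{74 \left(H{\left(-2 \right)} - 19\right) 100} = - \frac{157290}{74 \left(0 - 19\right) 100} = - \frac{157290}{74 \left(-19\right) 100} = - \frac{157290}{\left(-1406\right) 100} = - \frac{157290}{-140600} = \left(-157290\right) \left(- \frac{1}{140600}\right) = \frac{15729}{14060}$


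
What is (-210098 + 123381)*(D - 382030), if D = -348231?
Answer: 63326043137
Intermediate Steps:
(-210098 + 123381)*(D - 382030) = (-210098 + 123381)*(-348231 - 382030) = -86717*(-730261) = 63326043137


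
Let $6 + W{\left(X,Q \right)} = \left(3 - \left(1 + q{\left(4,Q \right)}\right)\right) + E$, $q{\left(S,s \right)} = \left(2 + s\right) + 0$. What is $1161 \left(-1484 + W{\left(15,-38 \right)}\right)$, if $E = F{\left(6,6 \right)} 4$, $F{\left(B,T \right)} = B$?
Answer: $-1657908$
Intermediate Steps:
$q{\left(S,s \right)} = 2 + s$
$E = 24$ ($E = 6 \cdot 4 = 24$)
$W{\left(X,Q \right)} = 18 - Q$ ($W{\left(X,Q \right)} = -6 + \left(\left(3 - \left(3 + Q\right)\right) + 24\right) = -6 - \left(-24 + Q\right) = 18 - Q$)
$1161 \left(-1484 + W{\left(15,-38 \right)}\right) = 1161 \left(-1484 + \left(18 - -38\right)\right) = 1161 \left(-1484 + \left(18 + 38\right)\right) = 1161 \left(-1484 + 56\right) = 1161 \left(-1428\right) = -1657908$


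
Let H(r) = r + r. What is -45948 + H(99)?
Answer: -45750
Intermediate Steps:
H(r) = 2*r
-45948 + H(99) = -45948 + 2*99 = -45948 + 198 = -45750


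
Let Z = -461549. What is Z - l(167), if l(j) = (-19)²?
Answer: -461910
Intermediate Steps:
l(j) = 361
Z - l(167) = -461549 - 1*361 = -461549 - 361 = -461910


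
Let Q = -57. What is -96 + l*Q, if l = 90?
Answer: -5226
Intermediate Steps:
-96 + l*Q = -96 + 90*(-57) = -96 - 5130 = -5226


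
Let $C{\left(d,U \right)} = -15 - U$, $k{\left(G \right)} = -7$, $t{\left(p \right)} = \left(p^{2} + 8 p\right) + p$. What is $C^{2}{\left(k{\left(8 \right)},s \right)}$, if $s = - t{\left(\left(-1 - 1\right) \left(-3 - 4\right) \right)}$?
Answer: $94249$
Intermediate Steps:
$t{\left(p \right)} = p^{2} + 9 p$
$s = -322$ ($s = - \left(-1 - 1\right) \left(-3 - 4\right) \left(9 + \left(-1 - 1\right) \left(-3 - 4\right)\right) = - \left(-2\right) \left(-7\right) \left(9 - -14\right) = - 14 \left(9 + 14\right) = - 14 \cdot 23 = \left(-1\right) 322 = -322$)
$C^{2}{\left(k{\left(8 \right)},s \right)} = \left(-15 - -322\right)^{2} = \left(-15 + 322\right)^{2} = 307^{2} = 94249$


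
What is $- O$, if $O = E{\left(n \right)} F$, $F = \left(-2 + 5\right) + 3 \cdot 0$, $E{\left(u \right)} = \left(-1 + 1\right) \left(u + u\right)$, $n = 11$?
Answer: $0$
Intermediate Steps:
$E{\left(u \right)} = 0$ ($E{\left(u \right)} = 0 \cdot 2 u = 0$)
$F = 3$ ($F = 3 + 0 = 3$)
$O = 0$ ($O = 0 \cdot 3 = 0$)
$- O = \left(-1\right) 0 = 0$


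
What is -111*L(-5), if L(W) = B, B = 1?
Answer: -111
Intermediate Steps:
L(W) = 1
-111*L(-5) = -111*1 = -111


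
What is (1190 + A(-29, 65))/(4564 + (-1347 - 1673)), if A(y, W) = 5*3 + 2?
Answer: 1207/1544 ≈ 0.78174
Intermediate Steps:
A(y, W) = 17 (A(y, W) = 15 + 2 = 17)
(1190 + A(-29, 65))/(4564 + (-1347 - 1673)) = (1190 + 17)/(4564 + (-1347 - 1673)) = 1207/(4564 - 3020) = 1207/1544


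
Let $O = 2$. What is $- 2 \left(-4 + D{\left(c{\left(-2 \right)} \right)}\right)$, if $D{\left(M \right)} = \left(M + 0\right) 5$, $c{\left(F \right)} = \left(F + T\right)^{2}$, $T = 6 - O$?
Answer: $-32$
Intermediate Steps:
$T = 4$ ($T = 6 - 2 = 4$)
$c{\left(F \right)} = \left(4 + F\right)^{2}$ ($c{\left(F \right)} = \left(F + 4\right)^{2} = \left(4 + F\right)^{2}$)
$D{\left(M \right)} = 5 M$ ($D{\left(M \right)} = M 5 = 5 M$)
$- 2 \left(-4 + D{\left(c{\left(-2 \right)} \right)}\right) = - 2 \left(-4 + 5 \left(4 - 2\right)^{2}\right) = - 2 \left(-4 + 5 \cdot 2^{2}\right) = - 2 \left(-4 + 5 \cdot 4\right) = - 2 \left(-4 + 20\right) = \left(-2\right) 16 = -32$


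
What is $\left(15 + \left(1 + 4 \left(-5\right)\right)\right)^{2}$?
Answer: $16$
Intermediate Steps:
$\left(15 + \left(1 + 4 \left(-5\right)\right)\right)^{2} = \left(15 + \left(1 - 20\right)\right)^{2} = \left(15 - 19\right)^{2} = \left(-4\right)^{2} = 16$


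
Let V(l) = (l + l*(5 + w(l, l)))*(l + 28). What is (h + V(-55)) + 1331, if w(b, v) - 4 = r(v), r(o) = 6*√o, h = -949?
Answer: 15232 + 8910*I*√55 ≈ 15232.0 + 66078.0*I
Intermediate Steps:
w(b, v) = 4 + 6*√v
V(l) = (28 + l)*(l + l*(9 + 6*√l)) (V(l) = (l + l*(5 + (4 + 6*√l)))*(l + 28) = (l + l*(9 + 6*√l))*(28 + l) = (28 + l)*(l + l*(9 + 6*√l)))
(h + V(-55)) + 1331 = (-949 + (6*(-55)^(5/2) + 10*(-55)² + 168*(-55)^(3/2) + 280*(-55))) + 1331 = (-949 + (6*(3025*I*√55) + 10*3025 + 168*(-55*I*√55) - 15400)) + 1331 = (-949 + (18150*I*√55 + 30250 - 9240*I*√55 - 15400)) + 1331 = (-949 + (14850 + 8910*I*√55)) + 1331 = (13901 + 8910*I*√55) + 1331 = 15232 + 8910*I*√55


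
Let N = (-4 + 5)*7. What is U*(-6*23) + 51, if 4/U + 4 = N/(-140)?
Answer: 5057/27 ≈ 187.30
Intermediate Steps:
N = 7 (N = 1*7 = 7)
U = -80/81 (U = 4/(-4 + 7/(-140)) = 4/(-4 + 7*(-1/140)) = 4/(-4 - 1/20) = 4/(-81/20) = 4*(-20/81) = -80/81 ≈ -0.98765)
U*(-6*23) + 51 = -(-160)*23/27 + 51 = -80/81*(-138) + 51 = 3680/27 + 51 = 5057/27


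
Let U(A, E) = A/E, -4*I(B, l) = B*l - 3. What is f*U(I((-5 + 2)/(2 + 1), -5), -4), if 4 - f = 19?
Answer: -15/8 ≈ -1.8750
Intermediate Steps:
f = -15 (f = 4 - 1*19 = 4 - 19 = -15)
I(B, l) = ¾ - B*l/4 (I(B, l) = -(B*l - 3)/4 = -(-3 + B*l)/4 = ¾ - B*l/4)
f*U(I((-5 + 2)/(2 + 1), -5), -4) = -15*(¾ - ¼*(-5 + 2)/(2 + 1)*(-5))/(-4) = -15*(¾ - ¼*(-3/3)*(-5))*(-1)/4 = -15*(¾ - ¼*(-3*⅓)*(-5))*(-1)/4 = -15*(¾ - ¼*(-1)*(-5))*(-1)/4 = -15*(¾ - 5/4)*(-1)/4 = -(-15)*(-1)/(2*4) = -15*⅛ = -15/8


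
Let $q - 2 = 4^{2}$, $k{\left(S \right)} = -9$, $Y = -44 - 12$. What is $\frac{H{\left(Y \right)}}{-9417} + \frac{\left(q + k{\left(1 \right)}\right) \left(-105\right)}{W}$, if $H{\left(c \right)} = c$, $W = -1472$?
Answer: $\frac{8981497}{13861824} \approx 0.64793$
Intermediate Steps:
$Y = -56$
$q = 18$ ($q = 2 + 4^{2} = 2 + 16 = 18$)
$\frac{H{\left(Y \right)}}{-9417} + \frac{\left(q + k{\left(1 \right)}\right) \left(-105\right)}{W} = - \frac{56}{-9417} + \frac{\left(18 - 9\right) \left(-105\right)}{-1472} = \left(-56\right) \left(- \frac{1}{9417}\right) + 9 \left(-105\right) \left(- \frac{1}{1472}\right) = \frac{56}{9417} - - \frac{945}{1472} = \frac{56}{9417} + \frac{945}{1472} = \frac{8981497}{13861824}$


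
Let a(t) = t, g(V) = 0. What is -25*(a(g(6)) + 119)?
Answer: -2975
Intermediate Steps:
-25*(a(g(6)) + 119) = -25*(0 + 119) = -25*119 = -2975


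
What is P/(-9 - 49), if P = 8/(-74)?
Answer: 2/1073 ≈ 0.0018639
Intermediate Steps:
P = -4/37 (P = 8*(-1/74) = -4/37 ≈ -0.10811)
P/(-9 - 49) = -4/37/(-9 - 49) = -4/37/(-58) = -1/58*(-4/37) = 2/1073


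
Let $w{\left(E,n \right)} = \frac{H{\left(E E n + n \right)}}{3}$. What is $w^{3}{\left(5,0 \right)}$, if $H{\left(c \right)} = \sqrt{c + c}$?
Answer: $0$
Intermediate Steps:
$H{\left(c \right)} = \sqrt{2} \sqrt{c}$ ($H{\left(c \right)} = \sqrt{2 c} = \sqrt{2} \sqrt{c}$)
$w{\left(E,n \right)} = \frac{\sqrt{2} \sqrt{n + n E^{2}}}{3}$ ($w{\left(E,n \right)} = \frac{\sqrt{2} \sqrt{E E n + n}}{3} = \sqrt{2} \sqrt{E^{2} n + n} \frac{1}{3} = \sqrt{2} \sqrt{n E^{2} + n} \frac{1}{3} = \sqrt{2} \sqrt{n + n E^{2}} \cdot \frac{1}{3} = \frac{\sqrt{2} \sqrt{n + n E^{2}}}{3}$)
$w^{3}{\left(5,0 \right)} = \left(\frac{\sqrt{2} \sqrt{0 \left(1 + 5^{2}\right)}}{3}\right)^{3} = \left(\frac{\sqrt{2} \sqrt{0 \left(1 + 25\right)}}{3}\right)^{3} = \left(\frac{\sqrt{2} \sqrt{0 \cdot 26}}{3}\right)^{3} = \left(\frac{\sqrt{2} \sqrt{0}}{3}\right)^{3} = \left(\frac{1}{3} \sqrt{2} \cdot 0\right)^{3} = 0^{3} = 0$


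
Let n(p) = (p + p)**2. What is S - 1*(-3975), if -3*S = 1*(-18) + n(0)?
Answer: 3981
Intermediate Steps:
n(p) = 4*p**2 (n(p) = (2*p)**2 = 4*p**2)
S = 6 (S = -(1*(-18) + 4*0**2)/3 = -(-18 + 4*0)/3 = -(-18 + 0)/3 = -1/3*(-18) = 6)
S - 1*(-3975) = 6 - 1*(-3975) = 6 + 3975 = 3981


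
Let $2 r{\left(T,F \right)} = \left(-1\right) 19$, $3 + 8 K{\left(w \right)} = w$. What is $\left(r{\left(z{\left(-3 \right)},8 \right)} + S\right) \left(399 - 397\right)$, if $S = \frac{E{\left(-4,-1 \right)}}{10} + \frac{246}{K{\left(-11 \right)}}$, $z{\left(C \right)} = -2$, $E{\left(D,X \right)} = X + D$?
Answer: $- \frac{2108}{7} \approx -301.14$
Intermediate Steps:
$K{\left(w \right)} = - \frac{3}{8} + \frac{w}{8}$
$E{\left(D,X \right)} = D + X$
$S = - \frac{1975}{14}$ ($S = \frac{-4 - 1}{10} + \frac{246}{- \frac{3}{8} + \frac{1}{8} \left(-11\right)} = \left(-5\right) \frac{1}{10} + \frac{246}{- \frac{3}{8} - \frac{11}{8}} = - \frac{1}{2} + \frac{246}{- \frac{7}{4}} = - \frac{1}{2} + 246 \left(- \frac{4}{7}\right) = - \frac{1}{2} - \frac{984}{7} = - \frac{1975}{14} \approx -141.07$)
$r{\left(T,F \right)} = - \frac{19}{2}$ ($r{\left(T,F \right)} = \frac{\left(-1\right) 19}{2} = \frac{1}{2} \left(-19\right) = - \frac{19}{2}$)
$\left(r{\left(z{\left(-3 \right)},8 \right)} + S\right) \left(399 - 397\right) = \left(- \frac{19}{2} - \frac{1975}{14}\right) \left(399 - 397\right) = \left(- \frac{1054}{7}\right) 2 = - \frac{2108}{7}$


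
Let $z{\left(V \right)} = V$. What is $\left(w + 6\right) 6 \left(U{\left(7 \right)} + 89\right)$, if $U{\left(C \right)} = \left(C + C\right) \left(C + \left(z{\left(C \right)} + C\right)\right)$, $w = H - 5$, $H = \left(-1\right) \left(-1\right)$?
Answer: $4596$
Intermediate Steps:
$H = 1$
$w = -4$ ($w = 1 - 5 = -4$)
$U{\left(C \right)} = 6 C^{2}$ ($U{\left(C \right)} = \left(C + C\right) \left(C + \left(C + C\right)\right) = 2 C \left(C + 2 C\right) = 2 C 3 C = 6 C^{2}$)
$\left(w + 6\right) 6 \left(U{\left(7 \right)} + 89\right) = \left(-4 + 6\right) 6 \left(6 \cdot 7^{2} + 89\right) = 2 \cdot 6 \left(6 \cdot 49 + 89\right) = 12 \left(294 + 89\right) = 12 \cdot 383 = 4596$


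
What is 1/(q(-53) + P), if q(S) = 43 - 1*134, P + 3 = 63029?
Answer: 1/62935 ≈ 1.5889e-5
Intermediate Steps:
P = 63026 (P = -3 + 63029 = 63026)
q(S) = -91 (q(S) = 43 - 134 = -91)
1/(q(-53) + P) = 1/(-91 + 63026) = 1/62935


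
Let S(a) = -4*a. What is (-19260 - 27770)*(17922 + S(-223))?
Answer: -884822420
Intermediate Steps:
(-19260 - 27770)*(17922 + S(-223)) = (-19260 - 27770)*(17922 - 4*(-223)) = -47030*(17922 + 892) = -47030*18814 = -884822420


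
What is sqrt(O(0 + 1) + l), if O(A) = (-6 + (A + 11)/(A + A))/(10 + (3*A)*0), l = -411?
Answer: I*sqrt(411) ≈ 20.273*I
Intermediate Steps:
O(A) = -3/5 + (11 + A)/(20*A) (O(A) = (-6 + (11 + A)/((2*A)))/(10 + 0) = (-6 + (11 + A)*(1/(2*A)))/10 = (-6 + (11 + A)/(2*A))*(1/10) = -3/5 + (11 + A)/(20*A))
sqrt(O(0 + 1) + l) = sqrt(11*(1 - (0 + 1))/(20*(0 + 1)) - 411) = sqrt((11/20)*(1 - 1*1)/1 - 411) = sqrt((11/20)*1*(1 - 1) - 411) = sqrt((11/20)*1*0 - 411) = sqrt(0 - 411) = sqrt(-411) = I*sqrt(411)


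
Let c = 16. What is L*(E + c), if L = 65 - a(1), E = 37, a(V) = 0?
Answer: 3445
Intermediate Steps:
L = 65 (L = 65 - 1*0 = 65 + 0 = 65)
L*(E + c) = 65*(37 + 16) = 65*53 = 3445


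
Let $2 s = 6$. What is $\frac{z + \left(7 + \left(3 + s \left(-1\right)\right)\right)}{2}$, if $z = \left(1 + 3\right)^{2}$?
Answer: $\frac{23}{2} \approx 11.5$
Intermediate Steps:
$s = 3$ ($s = \frac{1}{2} \cdot 6 = 3$)
$z = 16$ ($z = 4^{2} = 16$)
$\frac{z + \left(7 + \left(3 + s \left(-1\right)\right)\right)}{2} = \frac{16 + \left(7 + \left(3 + 3 \left(-1\right)\right)\right)}{2} = \frac{16 + \left(7 + \left(3 - 3\right)\right)}{2} = \frac{16 + \left(7 + 0\right)}{2} = \frac{16 + 7}{2} = \frac{1}{2} \cdot 23 = \frac{23}{2}$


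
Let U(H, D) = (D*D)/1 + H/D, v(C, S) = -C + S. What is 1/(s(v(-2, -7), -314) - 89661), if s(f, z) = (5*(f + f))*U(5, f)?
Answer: -1/90861 ≈ -1.1006e-5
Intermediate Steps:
v(C, S) = S - C
U(H, D) = D**2 + H/D (U(H, D) = D**2*1 + H/D = D**2 + H/D)
s(f, z) = 50 + 10*f**3 (s(f, z) = (5*(f + f))*((5 + f**3)/f) = (5*(2*f))*((5 + f**3)/f) = (10*f)*((5 + f**3)/f) = 50 + 10*f**3)
1/(s(v(-2, -7), -314) - 89661) = 1/((50 + 10*(-7 - 1*(-2))**3) - 89661) = 1/((50 + 10*(-7 + 2)**3) - 89661) = 1/((50 + 10*(-5)**3) - 89661) = 1/((50 + 10*(-125)) - 89661) = 1/((50 - 1250) - 89661) = 1/(-1200 - 89661) = 1/(-90861) = -1/90861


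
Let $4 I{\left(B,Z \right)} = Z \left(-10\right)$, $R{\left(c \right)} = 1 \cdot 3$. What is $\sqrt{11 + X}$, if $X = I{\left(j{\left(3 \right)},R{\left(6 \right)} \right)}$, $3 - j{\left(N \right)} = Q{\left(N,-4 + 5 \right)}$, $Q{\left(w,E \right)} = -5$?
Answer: $\frac{\sqrt{14}}{2} \approx 1.8708$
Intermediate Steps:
$R{\left(c \right)} = 3$
$j{\left(N \right)} = 8$ ($j{\left(N \right)} = 3 - -5 = 3 + 5 = 8$)
$I{\left(B,Z \right)} = - \frac{5 Z}{2}$ ($I{\left(B,Z \right)} = \frac{Z \left(-10\right)}{4} = \frac{\left(-10\right) Z}{4} = - \frac{5 Z}{2}$)
$X = - \frac{15}{2}$ ($X = \left(- \frac{5}{2}\right) 3 = - \frac{15}{2} \approx -7.5$)
$\sqrt{11 + X} = \sqrt{11 - \frac{15}{2}} = \sqrt{\frac{7}{2}} = \frac{\sqrt{14}}{2}$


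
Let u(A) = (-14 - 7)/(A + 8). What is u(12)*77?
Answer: -1617/20 ≈ -80.850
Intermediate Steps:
u(A) = -21/(8 + A)
u(12)*77 = -21/(8 + 12)*77 = -21/20*77 = -1617/20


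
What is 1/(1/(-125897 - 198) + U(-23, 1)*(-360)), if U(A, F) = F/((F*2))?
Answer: -126095/22697101 ≈ -0.0055556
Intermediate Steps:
U(A, F) = ½ (U(A, F) = F/((2*F)) = F*(1/(2*F)) = ½)
1/(1/(-125897 - 198) + U(-23, 1)*(-360)) = 1/(1/(-125897 - 198) + (½)*(-360)) = 1/(1/(-126095) - 180) = 1/(-1/126095 - 180) = 1/(-22697101/126095) = -126095/22697101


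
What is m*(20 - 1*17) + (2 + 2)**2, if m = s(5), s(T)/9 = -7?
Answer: -173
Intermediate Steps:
s(T) = -63 (s(T) = 9*(-7) = -63)
m = -63
m*(20 - 1*17) + (2 + 2)**2 = -63*(20 - 1*17) + (2 + 2)**2 = -63*(20 - 17) + 4**2 = -63*3 + 16 = -189 + 16 = -173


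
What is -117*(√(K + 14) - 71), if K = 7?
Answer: 8307 - 117*√21 ≈ 7770.8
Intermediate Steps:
-117*(√(K + 14) - 71) = -117*(√(7 + 14) - 71) = -117*(√21 - 71) = -117*(-71 + √21) = 8307 - 117*√21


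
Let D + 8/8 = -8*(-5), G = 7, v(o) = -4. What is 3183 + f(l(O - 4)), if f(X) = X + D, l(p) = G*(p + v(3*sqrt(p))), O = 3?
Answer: 3187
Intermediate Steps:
l(p) = -28 + 7*p (l(p) = 7*(p - 4) = 7*(-4 + p) = -28 + 7*p)
D = 39 (D = -1 - 8*(-5) = -1 + 40 = 39)
f(X) = 39 + X (f(X) = X + 39 = 39 + X)
3183 + f(l(O - 4)) = 3183 + (39 + (-28 + 7*(3 - 4))) = 3183 + (39 + (-28 + 7*(-1))) = 3183 + (39 + (-28 - 7)) = 3183 + (39 - 35) = 3183 + 4 = 3187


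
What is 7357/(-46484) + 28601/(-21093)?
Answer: -1484670085/980487012 ≈ -1.5142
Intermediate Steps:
7357/(-46484) + 28601/(-21093) = 7357*(-1/46484) + 28601*(-1/21093) = -7357/46484 - 28601/21093 = -1484670085/980487012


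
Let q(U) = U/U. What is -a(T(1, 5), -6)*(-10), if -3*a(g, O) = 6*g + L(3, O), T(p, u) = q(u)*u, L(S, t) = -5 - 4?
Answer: -70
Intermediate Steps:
q(U) = 1
L(S, t) = -9
T(p, u) = u (T(p, u) = 1*u = u)
a(g, O) = 3 - 2*g (a(g, O) = -(6*g - 9)/3 = -(-9 + 6*g)/3 = 3 - 2*g)
-a(T(1, 5), -6)*(-10) = -(3 - 2*5)*(-10) = -(3 - 10)*(-10) = -1*(-7)*(-10) = 7*(-10) = -70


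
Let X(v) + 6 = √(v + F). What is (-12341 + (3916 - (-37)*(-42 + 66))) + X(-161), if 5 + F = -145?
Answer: -7543 + I*√311 ≈ -7543.0 + 17.635*I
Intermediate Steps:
F = -150 (F = -5 - 145 = -150)
X(v) = -6 + √(-150 + v) (X(v) = -6 + √(v - 150) = -6 + √(-150 + v))
(-12341 + (3916 - (-37)*(-42 + 66))) + X(-161) = (-12341 + (3916 - (-37)*(-42 + 66))) + (-6 + √(-150 - 161)) = (-12341 + (3916 - (-37)*24)) + (-6 + √(-311)) = (-12341 + (3916 - 1*(-888))) + (-6 + I*√311) = (-12341 + (3916 + 888)) + (-6 + I*√311) = (-12341 + 4804) + (-6 + I*√311) = -7537 + (-6 + I*√311) = -7543 + I*√311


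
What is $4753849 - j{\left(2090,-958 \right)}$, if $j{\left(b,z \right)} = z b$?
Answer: $6756069$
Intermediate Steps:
$j{\left(b,z \right)} = b z$
$4753849 - j{\left(2090,-958 \right)} = 4753849 - 2090 \left(-958\right) = 4753849 - -2002220 = 4753849 + 2002220 = 6756069$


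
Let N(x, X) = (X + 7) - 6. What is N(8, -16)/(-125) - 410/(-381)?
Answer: 11393/9525 ≈ 1.1961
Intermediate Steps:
N(x, X) = 1 + X (N(x, X) = (7 + X) - 6 = 1 + X)
N(8, -16)/(-125) - 410/(-381) = (1 - 16)/(-125) - 410/(-381) = -15*(-1/125) - 410*(-1/381) = 3/25 + 410/381 = 11393/9525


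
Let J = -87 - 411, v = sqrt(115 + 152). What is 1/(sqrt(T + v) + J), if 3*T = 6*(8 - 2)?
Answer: -1/(498 - sqrt(12 + sqrt(267))) ≈ -0.0020297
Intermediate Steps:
T = 12 (T = (6*(8 - 2))/3 = (6*6)/3 = (1/3)*36 = 12)
v = sqrt(267) ≈ 16.340
J = -498
1/(sqrt(T + v) + J) = 1/(sqrt(12 + sqrt(267)) - 498) = 1/(-498 + sqrt(12 + sqrt(267)))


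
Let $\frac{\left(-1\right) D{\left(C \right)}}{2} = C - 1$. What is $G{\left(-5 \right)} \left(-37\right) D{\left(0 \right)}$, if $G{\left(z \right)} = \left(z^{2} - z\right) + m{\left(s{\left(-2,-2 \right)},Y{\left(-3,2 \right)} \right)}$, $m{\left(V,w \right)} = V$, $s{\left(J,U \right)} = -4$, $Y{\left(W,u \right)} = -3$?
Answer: $-1924$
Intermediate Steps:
$D{\left(C \right)} = 2 - 2 C$ ($D{\left(C \right)} = - 2 \left(C - 1\right) = - 2 \left(-1 + C\right) = 2 - 2 C$)
$G{\left(z \right)} = -4 + z^{2} - z$ ($G{\left(z \right)} = \left(z^{2} - z\right) - 4 = -4 + z^{2} - z$)
$G{\left(-5 \right)} \left(-37\right) D{\left(0 \right)} = \left(-4 + \left(-5\right)^{2} - -5\right) \left(-37\right) \left(2 - 0\right) = \left(-4 + 25 + 5\right) \left(-37\right) \left(2 + 0\right) = 26 \left(-37\right) 2 = \left(-962\right) 2 = -1924$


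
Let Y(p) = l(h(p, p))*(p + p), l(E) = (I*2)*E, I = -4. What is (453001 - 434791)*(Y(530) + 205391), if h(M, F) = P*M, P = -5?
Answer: 412955290110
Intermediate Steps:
h(M, F) = -5*M
l(E) = -8*E (l(E) = (-4*2)*E = -8*E)
Y(p) = 80*p**2 (Y(p) = (-(-40)*p)*(p + p) = (40*p)*(2*p) = 80*p**2)
(453001 - 434791)*(Y(530) + 205391) = (453001 - 434791)*(80*530**2 + 205391) = 18210*(80*280900 + 205391) = 18210*(22472000 + 205391) = 18210*22677391 = 412955290110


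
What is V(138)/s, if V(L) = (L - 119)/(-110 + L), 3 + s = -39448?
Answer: -19/1104628 ≈ -1.7200e-5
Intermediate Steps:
s = -39451 (s = -3 - 39448 = -39451)
V(L) = (-119 + L)/(-110 + L)
V(138)/s = ((-119 + 138)/(-110 + 138))/(-39451) = (19/28)*(-1/39451) = -19/1104628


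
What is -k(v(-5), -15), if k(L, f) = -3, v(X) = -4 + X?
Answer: 3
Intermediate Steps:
-k(v(-5), -15) = -1*(-3) = 3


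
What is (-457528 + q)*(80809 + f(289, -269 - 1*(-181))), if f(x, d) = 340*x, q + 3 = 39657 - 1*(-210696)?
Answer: -37099157282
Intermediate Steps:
q = 250350 (q = -3 + (39657 - 1*(-210696)) = -3 + (39657 + 210696) = -3 + 250353 = 250350)
(-457528 + q)*(80809 + f(289, -269 - 1*(-181))) = (-457528 + 250350)*(80809 + 340*289) = -207178*(80809 + 98260) = -207178*179069 = -37099157282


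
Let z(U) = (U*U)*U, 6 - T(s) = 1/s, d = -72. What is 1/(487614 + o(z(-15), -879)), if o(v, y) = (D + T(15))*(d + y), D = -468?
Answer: 5/4635197 ≈ 1.0787e-6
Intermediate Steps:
T(s) = 6 - 1/s
z(U) = U³ (z(U) = U²*U = U³)
o(v, y) = 166344/5 - 6931*y/15 (o(v, y) = (-468 + (6 - 1/15))*(-72 + y) = (-468 + 89/15)*(-72 + y) = -6931*(-72 + y)/15 = 166344/5 - 6931*y/15)
1/(487614 + o(z(-15), -879)) = 1/(487614 + (166344/5 - 6931/15*(-879))) = 1/(487614 + (166344/5 + 2030783/5)) = 1/(487614 + 2197127/5) = 1/(4635197/5) = 5/4635197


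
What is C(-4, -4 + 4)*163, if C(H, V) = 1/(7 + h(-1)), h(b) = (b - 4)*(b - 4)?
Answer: 163/32 ≈ 5.0938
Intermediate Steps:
h(b) = (-4 + b)² (h(b) = (-4 + b)*(-4 + b) = (-4 + b)²)
C(H, V) = 1/32 (C(H, V) = 1/(7 + (-4 - 1)²) = 1/(7 + (-5)²) = 1/(7 + 25) = 1/32)
C(-4, -4 + 4)*163 = (1/32)*163 = 163/32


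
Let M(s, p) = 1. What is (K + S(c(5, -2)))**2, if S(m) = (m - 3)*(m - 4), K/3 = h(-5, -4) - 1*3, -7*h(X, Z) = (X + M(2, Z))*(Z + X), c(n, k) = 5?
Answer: 24649/49 ≈ 503.04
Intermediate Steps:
h(X, Z) = -(1 + X)*(X + Z)/7 (h(X, Z) = -(X + 1)*(Z + X)/7 = -(1 + X)*(X + Z)/7)
K = -171/7 (K = 3*((-1/7*(-5) - 1/7*(-4) - 1/7*(-5)**2 - 1/7*(-5)*(-4)) - 1*3) = 3*((5/7 + 4/7 - 1/7*25 - 20/7) - 3) = 3*((5/7 + 4/7 - 25/7 - 20/7) - 3) = 3*(-36/7 - 3) = 3*(-57/7) = -171/7 ≈ -24.429)
S(m) = (-4 + m)*(-3 + m) (S(m) = (-3 + m)*(-4 + m) = (-4 + m)*(-3 + m))
(K + S(c(5, -2)))**2 = (-171/7 + (12 + 5**2 - 7*5))**2 = (-171/7 + (12 + 25 - 35))**2 = (-171/7 + 2)**2 = (-157/7)**2 = 24649/49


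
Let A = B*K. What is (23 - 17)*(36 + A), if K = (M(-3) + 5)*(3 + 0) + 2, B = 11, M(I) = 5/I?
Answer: 1008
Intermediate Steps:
K = 12 (K = (5/(-3) + 5)*(3 + 0) + 2 = (5*(-⅓) + 5)*3 + 2 = (-5/3 + 5)*3 + 2 = (10/3)*3 + 2 = 10 + 2 = 12)
A = 132 (A = 11*12 = 132)
(23 - 17)*(36 + A) = (23 - 17)*(36 + 132) = 6*168 = 1008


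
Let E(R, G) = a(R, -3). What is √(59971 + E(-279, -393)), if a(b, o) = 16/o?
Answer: √539691/3 ≈ 244.88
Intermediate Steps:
E(R, G) = -16/3 (E(R, G) = 16/(-3) = 16*(-⅓) = -16/3)
√(59971 + E(-279, -393)) = √(59971 - 16/3) = √(179897/3) = √539691/3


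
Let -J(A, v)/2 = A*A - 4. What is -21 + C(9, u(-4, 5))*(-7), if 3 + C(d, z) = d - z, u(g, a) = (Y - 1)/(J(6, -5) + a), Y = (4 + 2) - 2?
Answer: -3738/59 ≈ -63.356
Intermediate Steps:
J(A, v) = 8 - 2*A**2 (J(A, v) = -2*(A*A - 4) = -2*(A**2 - 4) = -2*(-4 + A**2) = 8 - 2*A**2)
Y = 4 (Y = 6 - 2 = 4)
u(g, a) = 3/(-64 + a) (u(g, a) = (4 - 1)/((8 - 2*6**2) + a) = 3/((8 - 2*36) + a) = 3/((8 - 72) + a) = 3/(-64 + a))
C(d, z) = -3 + d - z (C(d, z) = -3 + (d - z) = -3 + d - z)
-21 + C(9, u(-4, 5))*(-7) = -21 + (-3 + 9 - 3/(-64 + 5))*(-7) = -21 + (-3 + 9 - 3/(-59))*(-7) = -21 + (-3 + 9 - 3*(-1)/59)*(-7) = -21 + (-3 + 9 - 1*(-3/59))*(-7) = -21 + (-3 + 9 + 3/59)*(-7) = -21 + (357/59)*(-7) = -21 - 2499/59 = -3738/59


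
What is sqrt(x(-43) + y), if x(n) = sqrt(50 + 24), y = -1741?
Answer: sqrt(-1741 + sqrt(74)) ≈ 41.622*I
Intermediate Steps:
x(n) = sqrt(74)
sqrt(x(-43) + y) = sqrt(sqrt(74) - 1741) = sqrt(-1741 + sqrt(74))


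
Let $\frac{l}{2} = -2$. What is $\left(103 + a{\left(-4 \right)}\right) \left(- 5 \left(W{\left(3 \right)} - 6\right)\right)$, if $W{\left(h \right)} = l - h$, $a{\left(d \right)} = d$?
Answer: $6435$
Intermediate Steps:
$l = -4$ ($l = 2 \left(-2\right) = -4$)
$W{\left(h \right)} = -4 - h$
$\left(103 + a{\left(-4 \right)}\right) \left(- 5 \left(W{\left(3 \right)} - 6\right)\right) = \left(103 - 4\right) \left(- 5 \left(\left(-4 - 3\right) - 6\right)\right) = 99 \left(- 5 \left(\left(-4 - 3\right) - 6\right)\right) = 99 \left(- 5 \left(-7 - 6\right)\right) = 99 \left(\left(-5\right) \left(-13\right)\right) = 99 \cdot 65 = 6435$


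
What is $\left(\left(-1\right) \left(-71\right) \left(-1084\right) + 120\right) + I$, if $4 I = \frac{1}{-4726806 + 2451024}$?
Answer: $- \frac{699520768033}{9103128} \approx -76844.0$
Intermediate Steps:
$I = - \frac{1}{9103128}$ ($I = \frac{1}{4 \left(-4726806 + 2451024\right)} = \frac{1}{4 \left(-2275782\right)} = \frac{1}{4} \left(- \frac{1}{2275782}\right) = - \frac{1}{9103128} \approx -1.0985 \cdot 10^{-7}$)
$\left(\left(-1\right) \left(-71\right) \left(-1084\right) + 120\right) + I = \left(\left(-1\right) \left(-71\right) \left(-1084\right) + 120\right) - \frac{1}{9103128} = \left(71 \left(-1084\right) + 120\right) - \frac{1}{9103128} = \left(-76964 + 120\right) - \frac{1}{9103128} = -76844 - \frac{1}{9103128} = - \frac{699520768033}{9103128}$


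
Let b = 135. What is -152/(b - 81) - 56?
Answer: -1588/27 ≈ -58.815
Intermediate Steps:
-152/(b - 81) - 56 = -152/(135 - 81) - 56 = -152/54 - 56 = -152*1/54 - 56 = -76/27 - 56 = -1588/27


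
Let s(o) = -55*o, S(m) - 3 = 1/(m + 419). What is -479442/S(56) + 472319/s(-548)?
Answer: -3431628933053/21489820 ≈ -1.5969e+5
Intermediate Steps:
S(m) = 3 + 1/(419 + m) (S(m) = 3 + 1/(m + 419) = 3 + 1/(419 + m))
-479442/S(56) + 472319/s(-548) = -479442*(419 + 56)/(1258 + 3*56) + 472319/((-55*(-548))) = -479442*475/(1258 + 168) + 472319/30140 = -479442/((1/475)*1426) + 472319*(1/30140) = -479442/1426/475 + 472319/30140 = -479442*475/1426 + 472319/30140 = -113867475/713 + 472319/30140 = -3431628933053/21489820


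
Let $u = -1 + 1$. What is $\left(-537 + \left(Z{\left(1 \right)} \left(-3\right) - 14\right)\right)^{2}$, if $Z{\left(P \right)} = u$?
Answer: $303601$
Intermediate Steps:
$u = 0$
$Z{\left(P \right)} = 0$
$\left(-537 + \left(Z{\left(1 \right)} \left(-3\right) - 14\right)\right)^{2} = \left(-537 + \left(0 \left(-3\right) - 14\right)\right)^{2} = \left(-537 + \left(0 - 14\right)\right)^{2} = \left(-537 - 14\right)^{2} = \left(-551\right)^{2} = 303601$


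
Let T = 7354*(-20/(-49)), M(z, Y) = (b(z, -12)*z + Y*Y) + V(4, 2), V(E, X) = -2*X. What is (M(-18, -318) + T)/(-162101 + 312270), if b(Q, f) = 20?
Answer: 5084320/7358281 ≈ 0.69097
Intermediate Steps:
M(z, Y) = -4 + Y² + 20*z (M(z, Y) = (20*z + Y*Y) - 2*2 = (20*z + Y²) - 4 = (Y² + 20*z) - 4 = -4 + Y² + 20*z)
T = 147080/49 (T = 7354*(-20*(-1/49)) = 7354*(20/49) = 147080/49 ≈ 3001.6)
(M(-18, -318) + T)/(-162101 + 312270) = ((-4 + (-318)² + 20*(-18)) + 147080/49)/(-162101 + 312270) = ((-4 + 101124 - 360) + 147080/49)/150169 = (100760 + 147080/49)*(1/150169) = (5084320/49)*(1/150169) = 5084320/7358281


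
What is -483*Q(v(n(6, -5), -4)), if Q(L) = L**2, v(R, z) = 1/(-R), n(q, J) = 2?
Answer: -483/4 ≈ -120.75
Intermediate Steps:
v(R, z) = -1/R
-483*Q(v(n(6, -5), -4)) = -483*(-1/2)**2 = -483*1/4 = -483/4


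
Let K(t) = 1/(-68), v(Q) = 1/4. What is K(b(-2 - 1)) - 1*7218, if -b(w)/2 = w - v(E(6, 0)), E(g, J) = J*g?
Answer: -490825/68 ≈ -7218.0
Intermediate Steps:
v(Q) = ¼
b(w) = ½ - 2*w (b(w) = -2*(w - 1*¼) = -2*(w - ¼) = -2*(-¼ + w) = ½ - 2*w)
K(t) = -1/68
K(b(-2 - 1)) - 1*7218 = -1/68 - 1*7218 = -1/68 - 7218 = -490825/68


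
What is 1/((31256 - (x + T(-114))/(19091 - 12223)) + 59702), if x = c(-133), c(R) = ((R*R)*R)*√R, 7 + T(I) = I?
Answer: 2145218649610/195492906632331751 - 8078955458*I*√133/195492906632331751 ≈ 1.0973e-5 - 4.766e-7*I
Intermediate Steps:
T(I) = -7 + I
c(R) = R^(7/2) (c(R) = (R²*R)*√R = R³*√R = R^(7/2))
x = -2352637*I*√133 (x = (-133)^(7/2) = -2352637*I*√133 ≈ -2.7132e+7*I)
1/((31256 - (x + T(-114))/(19091 - 12223)) + 59702) = 1/((31256 - (-2352637*I*√133 + (-7 - 114))/(19091 - 12223)) + 59702) = 1/((31256 - (-2352637*I*√133 - 121)/6868) + 59702) = 1/((31256 - (-121 - 2352637*I*√133)/6868) + 59702) = 1/((31256 - (-121/6868 - 2352637*I*√133/6868)) + 59702) = 1/((31256 + (121/6868 + 2352637*I*√133/6868)) + 59702) = 1/((214666329/6868 + 2352637*I*√133/6868) + 59702) = 1/(624699665/6868 + 2352637*I*√133/6868)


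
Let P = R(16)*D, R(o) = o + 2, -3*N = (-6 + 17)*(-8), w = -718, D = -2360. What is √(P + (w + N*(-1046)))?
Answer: I*√664926/3 ≈ 271.81*I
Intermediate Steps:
N = 88/3 (N = -(-6 + 17)*(-8)/3 = -11*(-8)/3 = -⅓*(-88) = 88/3 ≈ 29.333)
R(o) = 2 + o
P = -42480 (P = (2 + 16)*(-2360) = 18*(-2360) = -42480)
√(P + (w + N*(-1046))) = √(-42480 + (-718 + (88/3)*(-1046))) = √(-42480 + (-718 - 92048/3)) = √(-42480 - 94202/3) = √(-221642/3) = I*√664926/3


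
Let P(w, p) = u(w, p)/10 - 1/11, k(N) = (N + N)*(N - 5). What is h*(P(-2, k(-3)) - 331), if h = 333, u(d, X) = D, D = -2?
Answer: -6067593/55 ≈ -1.1032e+5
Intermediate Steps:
u(d, X) = -2
k(N) = 2*N*(-5 + N) (k(N) = (2*N)*(-5 + N) = 2*N*(-5 + N))
P(w, p) = -16/55 (P(w, p) = -2/10 - 1/11 = -2*1/10 - 1*1/11 = -1/5 - 1/11 = -16/55)
h*(P(-2, k(-3)) - 331) = 333*(-16/55 - 331) = 333*(-18221/55) = -6067593/55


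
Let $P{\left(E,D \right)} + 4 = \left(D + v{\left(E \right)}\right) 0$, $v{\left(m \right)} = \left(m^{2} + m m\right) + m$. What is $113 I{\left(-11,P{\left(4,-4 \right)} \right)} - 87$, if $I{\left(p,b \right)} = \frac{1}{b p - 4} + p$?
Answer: $- \frac{53087}{40} \approx -1327.2$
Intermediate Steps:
$v{\left(m \right)} = m + 2 m^{2}$ ($v{\left(m \right)} = \left(m^{2} + m^{2}\right) + m = 2 m^{2} + m = m + 2 m^{2}$)
$P{\left(E,D \right)} = -4$ ($P{\left(E,D \right)} = -4 + \left(D + E \left(1 + 2 E\right)\right) 0 = -4 + 0 = -4$)
$I{\left(p,b \right)} = p + \frac{1}{-4 + b p}$ ($I{\left(p,b \right)} = \frac{1}{-4 + b p} + p = p + \frac{1}{-4 + b p}$)
$113 I{\left(-11,P{\left(4,-4 \right)} \right)} - 87 = 113 \frac{1 - -44 - 4 \left(-11\right)^{2}}{-4 - -44} - 87 = 113 \frac{1 + 44 - 484}{-4 + 44} - 87 = 113 \frac{1 + 44 - 484}{40} - 87 = 113 \cdot \frac{1}{40} \left(-439\right) - 87 = 113 \left(- \frac{439}{40}\right) - 87 = - \frac{49607}{40} - 87 = - \frac{53087}{40}$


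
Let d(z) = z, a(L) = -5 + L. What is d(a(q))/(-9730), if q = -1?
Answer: 3/4865 ≈ 0.00061665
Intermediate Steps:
d(a(q))/(-9730) = (-5 - 1)/(-9730) = -6*(-1/9730) = 3/4865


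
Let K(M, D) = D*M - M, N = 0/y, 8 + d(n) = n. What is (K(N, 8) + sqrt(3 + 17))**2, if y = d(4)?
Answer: 20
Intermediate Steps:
d(n) = -8 + n
y = -4 (y = -8 + 4 = -4)
N = 0 (N = 0/(-4) = 0*(-1/4) = 0)
K(M, D) = -M + D*M
(K(N, 8) + sqrt(3 + 17))**2 = (0*(-1 + 8) + sqrt(3 + 17))**2 = (0*7 + sqrt(20))**2 = (0 + 2*sqrt(5))**2 = (2*sqrt(5))**2 = 20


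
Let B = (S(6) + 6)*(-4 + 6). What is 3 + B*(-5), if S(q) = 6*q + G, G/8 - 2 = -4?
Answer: -257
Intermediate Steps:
G = -16 (G = 16 + 8*(-4) = 16 - 32 = -16)
S(q) = -16 + 6*q (S(q) = 6*q - 16 = -16 + 6*q)
B = 52 (B = ((-16 + 6*6) + 6)*(-4 + 6) = ((-16 + 36) + 6)*2 = (20 + 6)*2 = 26*2 = 52)
3 + B*(-5) = 3 + 52*(-5) = 3 - 260 = -257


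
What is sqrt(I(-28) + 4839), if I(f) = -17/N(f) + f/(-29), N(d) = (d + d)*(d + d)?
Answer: 3*sqrt(1418310511)/1624 ≈ 69.570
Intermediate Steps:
N(d) = 4*d**2 (N(d) = (2*d)*(2*d) = 4*d**2)
I(f) = -17/(4*f**2) - f/29 (I(f) = -17*1/(4*f**2) + f/(-29) = -17/(4*f**2) + f*(-1/29) = -17/(4*f**2) - f/29)
sqrt(I(-28) + 4839) = sqrt((-17/4/(-28)**2 - 1/29*(-28)) + 4839) = sqrt((-17/4*1/784 + 28/29) + 4839) = sqrt((-17/3136 + 28/29) + 4839) = sqrt(87315/90944 + 4839) = sqrt(440165331/90944) = 3*sqrt(1418310511)/1624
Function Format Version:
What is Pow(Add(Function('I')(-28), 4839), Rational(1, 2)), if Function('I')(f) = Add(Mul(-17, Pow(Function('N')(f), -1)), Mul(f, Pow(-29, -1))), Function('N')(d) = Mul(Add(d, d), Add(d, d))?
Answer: Mul(Rational(3, 1624), Pow(1418310511, Rational(1, 2))) ≈ 69.570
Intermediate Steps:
Function('N')(d) = Mul(4, Pow(d, 2)) (Function('N')(d) = Mul(Mul(2, d), Mul(2, d)) = Mul(4, Pow(d, 2)))
Function('I')(f) = Add(Mul(Rational(-17, 4), Pow(f, -2)), Mul(Rational(-1, 29), f)) (Function('I')(f) = Add(Mul(-17, Pow(Mul(4, Pow(f, 2)), -1)), Mul(f, Pow(-29, -1))) = Add(Mul(-17, Mul(Rational(1, 4), Pow(f, -2))), Mul(f, Rational(-1, 29))) = Add(Mul(Rational(-17, 4), Pow(f, -2)), Mul(Rational(-1, 29), f)))
Pow(Add(Function('I')(-28), 4839), Rational(1, 2)) = Pow(Add(Add(Mul(Rational(-17, 4), Pow(-28, -2)), Mul(Rational(-1, 29), -28)), 4839), Rational(1, 2)) = Pow(Add(Add(Mul(Rational(-17, 4), Rational(1, 784)), Rational(28, 29)), 4839), Rational(1, 2)) = Pow(Add(Add(Rational(-17, 3136), Rational(28, 29)), 4839), Rational(1, 2)) = Pow(Add(Rational(87315, 90944), 4839), Rational(1, 2)) = Pow(Rational(440165331, 90944), Rational(1, 2)) = Mul(Rational(3, 1624), Pow(1418310511, Rational(1, 2)))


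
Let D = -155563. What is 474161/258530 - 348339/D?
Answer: 163817989313/40217702390 ≈ 4.0733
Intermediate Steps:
474161/258530 - 348339/D = 474161/258530 - 348339/(-155563) = 474161*(1/258530) - 348339*(-1/155563) = 474161/258530 + 348339/155563 = 163817989313/40217702390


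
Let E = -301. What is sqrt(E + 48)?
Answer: I*sqrt(253) ≈ 15.906*I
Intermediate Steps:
sqrt(E + 48) = sqrt(-301 + 48) = sqrt(-253) = I*sqrt(253)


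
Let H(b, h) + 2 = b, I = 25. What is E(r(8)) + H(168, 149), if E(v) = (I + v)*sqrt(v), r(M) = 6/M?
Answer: 166 + 103*sqrt(3)/8 ≈ 188.30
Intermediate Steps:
H(b, h) = -2 + b
E(v) = sqrt(v)*(25 + v) (E(v) = (25 + v)*sqrt(v) = sqrt(v)*(25 + v))
E(r(8)) + H(168, 149) = sqrt(6/8)*(25 + 6/8) + (-2 + 168) = sqrt(6*(1/8))*(25 + 6*(1/8)) + 166 = sqrt(3/4)*(25 + 3/4) + 166 = (sqrt(3)/2)*(103/4) + 166 = 103*sqrt(3)/8 + 166 = 166 + 103*sqrt(3)/8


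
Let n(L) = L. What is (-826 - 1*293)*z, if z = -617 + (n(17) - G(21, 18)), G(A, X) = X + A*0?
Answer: 691542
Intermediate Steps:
G(A, X) = X (G(A, X) = X + 0 = X)
z = -618 (z = -617 + (17 - 1*18) = -617 + (17 - 18) = -617 - 1 = -618)
(-826 - 1*293)*z = (-826 - 1*293)*(-618) = (-826 - 293)*(-618) = -1119*(-618) = 691542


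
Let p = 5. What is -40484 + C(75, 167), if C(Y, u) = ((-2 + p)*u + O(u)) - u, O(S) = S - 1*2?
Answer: -39985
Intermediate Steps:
O(S) = -2 + S (O(S) = S - 2 = -2 + S)
C(Y, u) = -2 + 3*u (C(Y, u) = ((-2 + 5)*u + (-2 + u)) - u = (3*u + (-2 + u)) - u = (-2 + 4*u) - u = -2 + 3*u)
-40484 + C(75, 167) = -40484 + (-2 + 3*167) = -40484 + (-2 + 501) = -40484 + 499 = -39985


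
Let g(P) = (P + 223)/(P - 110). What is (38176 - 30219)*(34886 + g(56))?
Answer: 1665280745/6 ≈ 2.7755e+8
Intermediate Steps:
g(P) = (223 + P)/(-110 + P)
(38176 - 30219)*(34886 + g(56)) = (38176 - 30219)*(34886 + (223 + 56)/(-110 + 56)) = 7957*(34886 + 279/(-54)) = 7957*(34886 - 1/54*279) = 7957*(34886 - 31/6) = 7957*(209285/6) = 1665280745/6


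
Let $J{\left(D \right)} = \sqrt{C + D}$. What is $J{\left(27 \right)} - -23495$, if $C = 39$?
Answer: $23495 + \sqrt{66} \approx 23503.0$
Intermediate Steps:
$J{\left(D \right)} = \sqrt{39 + D}$
$J{\left(27 \right)} - -23495 = \sqrt{39 + 27} - -23495 = \sqrt{66} + 23495 = 23495 + \sqrt{66}$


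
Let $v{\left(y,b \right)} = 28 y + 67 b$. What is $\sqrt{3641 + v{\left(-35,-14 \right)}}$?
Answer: $\sqrt{1723} \approx 41.509$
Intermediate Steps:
$\sqrt{3641 + v{\left(-35,-14 \right)}} = \sqrt{3641 + \left(28 \left(-35\right) + 67 \left(-14\right)\right)} = \sqrt{3641 - 1918} = \sqrt{1723}$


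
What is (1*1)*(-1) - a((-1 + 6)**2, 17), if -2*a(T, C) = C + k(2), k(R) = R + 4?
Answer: 21/2 ≈ 10.500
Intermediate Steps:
k(R) = 4 + R
a(T, C) = -3 - C/2 (a(T, C) = -(C + (4 + 2))/2 = -(C + 6)/2 = -(6 + C)/2 = -3 - C/2)
(1*1)*(-1) - a((-1 + 6)**2, 17) = (1*1)*(-1) - (-3 - 1/2*17) = 1*(-1) - (-3 - 17/2) = -1 - 1*(-23/2) = -1 + 23/2 = 21/2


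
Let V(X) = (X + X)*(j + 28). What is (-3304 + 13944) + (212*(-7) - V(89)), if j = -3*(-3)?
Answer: 2570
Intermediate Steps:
j = 9
V(X) = 74*X (V(X) = (X + X)*(9 + 28) = (2*X)*37 = 74*X)
(-3304 + 13944) + (212*(-7) - V(89)) = (-3304 + 13944) + (212*(-7) - 74*89) = 10640 + (-1484 - 1*6586) = 10640 + (-1484 - 6586) = 10640 - 8070 = 2570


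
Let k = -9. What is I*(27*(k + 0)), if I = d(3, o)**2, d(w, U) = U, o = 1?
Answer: -243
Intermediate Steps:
I = 1 (I = 1**2 = 1)
I*(27*(k + 0)) = 1*(27*(-9 + 0)) = 1*(27*(-9)) = 1*(-243) = -243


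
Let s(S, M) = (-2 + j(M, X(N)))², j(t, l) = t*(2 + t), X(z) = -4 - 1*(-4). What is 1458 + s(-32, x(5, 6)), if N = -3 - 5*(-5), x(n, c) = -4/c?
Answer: 118774/81 ≈ 1466.3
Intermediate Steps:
N = 22 (N = -3 + 25 = 22)
X(z) = 0 (X(z) = -4 + 4 = 0)
s(S, M) = (-2 + M*(2 + M))²
1458 + s(-32, x(5, 6)) = 1458 + (-2 + (-4/6)*(2 - 4/6))² = 1458 + (-2 + (-4*⅙)*(2 - 4*⅙))² = 1458 + (-2 - 2*(2 - ⅔)/3)² = 1458 + (-2 - ⅔*4/3)² = 1458 + (-2 - 8/9)² = 1458 + (-26/9)² = 1458 + 676/81 = 118774/81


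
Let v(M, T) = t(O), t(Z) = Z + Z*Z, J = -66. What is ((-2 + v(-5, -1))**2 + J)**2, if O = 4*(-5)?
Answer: 20396981124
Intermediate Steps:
O = -20
t(Z) = Z + Z**2
v(M, T) = 380 (v(M, T) = -20*(1 - 20) = -20*(-19) = 380)
((-2 + v(-5, -1))**2 + J)**2 = ((-2 + 380)**2 - 66)**2 = (378**2 - 66)**2 = (142884 - 66)**2 = 142818**2 = 20396981124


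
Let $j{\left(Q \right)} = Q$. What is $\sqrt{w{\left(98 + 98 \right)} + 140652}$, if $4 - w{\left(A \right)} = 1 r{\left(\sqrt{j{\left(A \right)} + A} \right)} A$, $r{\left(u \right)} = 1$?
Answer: $2 \sqrt{35115} \approx 374.78$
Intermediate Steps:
$w{\left(A \right)} = 4 - A$ ($w{\left(A \right)} = 4 - 1 \cdot 1 A = 4 - 1 A = 4 - A$)
$\sqrt{w{\left(98 + 98 \right)} + 140652} = \sqrt{\left(4 - \left(98 + 98\right)\right) + 140652} = \sqrt{\left(4 - 196\right) + 140652} = \sqrt{-192 + 140652} = \sqrt{140460} = 2 \sqrt{35115}$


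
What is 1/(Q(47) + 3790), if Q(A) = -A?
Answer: 1/3743 ≈ 0.00026717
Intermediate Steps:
1/(Q(47) + 3790) = 1/(-1*47 + 3790) = 1/(-47 + 3790) = 1/3743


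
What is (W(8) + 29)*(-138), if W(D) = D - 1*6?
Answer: -4278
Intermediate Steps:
W(D) = -6 + D (W(D) = D - 6 = -6 + D)
(W(8) + 29)*(-138) = ((-6 + 8) + 29)*(-138) = (2 + 29)*(-138) = 31*(-138) = -4278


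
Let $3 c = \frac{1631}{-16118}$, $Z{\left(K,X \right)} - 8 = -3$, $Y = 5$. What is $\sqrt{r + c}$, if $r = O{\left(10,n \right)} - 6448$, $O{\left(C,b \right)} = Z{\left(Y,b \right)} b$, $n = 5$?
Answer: $\frac{i \sqrt{15017755002042}}{48354} \approx 80.144 i$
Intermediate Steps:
$Z{\left(K,X \right)} = 5$ ($Z{\left(K,X \right)} = 8 - 3 = 5$)
$O{\left(C,b \right)} = 5 b$
$c = - \frac{1631}{48354}$ ($c = \frac{1631 \frac{1}{-16118}}{3} = \frac{1631 \left(- \frac{1}{16118}\right)}{3} = \frac{1}{3} \left(- \frac{1631}{16118}\right) = - \frac{1631}{48354} \approx -0.03373$)
$r = -6423$ ($r = 5 \cdot 5 - 6448 = 25 - 6448 = -6423$)
$\sqrt{r + c} = \sqrt{-6423 - \frac{1631}{48354}} = \sqrt{- \frac{310579373}{48354}} = \frac{i \sqrt{15017755002042}}{48354}$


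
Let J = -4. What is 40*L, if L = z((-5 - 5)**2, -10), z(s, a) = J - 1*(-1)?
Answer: -120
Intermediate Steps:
z(s, a) = -3 (z(s, a) = -4 - 1*(-1) = -4 + 1 = -3)
L = -3
40*L = 40*(-3) = -120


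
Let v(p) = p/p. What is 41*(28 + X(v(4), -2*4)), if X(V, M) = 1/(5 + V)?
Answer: 6929/6 ≈ 1154.8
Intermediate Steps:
v(p) = 1
41*(28 + X(v(4), -2*4)) = 41*(28 + 1/(5 + 1)) = 41*(28 + 1/6) = 41*(28 + ⅙) = 41*(169/6) = 6929/6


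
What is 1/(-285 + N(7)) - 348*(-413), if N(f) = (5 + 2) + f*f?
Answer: 32912795/229 ≈ 1.4372e+5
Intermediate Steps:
N(f) = 7 + f²
1/(-285 + N(7)) - 348*(-413) = 1/(-285 + (7 + 7²)) - 348*(-413) = 1/(-285 + (7 + 49)) + 143724 = 1/(-285 + 56) + 143724 = 1/(-229) + 143724 = -1/229 + 143724 = 32912795/229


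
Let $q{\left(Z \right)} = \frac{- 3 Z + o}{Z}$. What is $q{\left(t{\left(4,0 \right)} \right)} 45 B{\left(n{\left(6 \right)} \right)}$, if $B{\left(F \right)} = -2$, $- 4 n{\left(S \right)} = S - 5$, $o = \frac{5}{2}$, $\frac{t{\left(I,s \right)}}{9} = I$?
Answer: $\frac{1055}{4} \approx 263.75$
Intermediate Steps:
$t{\left(I,s \right)} = 9 I$
$o = \frac{5}{2}$ ($o = 5 \cdot \frac{1}{2} = \frac{5}{2} \approx 2.5$)
$n{\left(S \right)} = \frac{5}{4} - \frac{S}{4}$ ($n{\left(S \right)} = - \frac{S - 5}{4} = - \frac{-5 + S}{4} = \frac{5}{4} - \frac{S}{4}$)
$q{\left(Z \right)} = \frac{\frac{5}{2} - 3 Z}{Z}$ ($q{\left(Z \right)} = \frac{- 3 Z + \frac{5}{2}}{Z} = \frac{\frac{5}{2} - 3 Z}{Z}$)
$q{\left(t{\left(4,0 \right)} \right)} 45 B{\left(n{\left(6 \right)} \right)} = \left(-3 + \frac{5}{2 \cdot 9 \cdot 4}\right) 45 \left(-2\right) = \left(-3 + \frac{5}{2 \cdot 36}\right) 45 \left(-2\right) = \left(-3 + \frac{5}{2} \cdot \frac{1}{36}\right) 45 \left(-2\right) = \left(-3 + \frac{5}{72}\right) 45 \left(-2\right) = \left(- \frac{211}{72}\right) 45 \left(-2\right) = \left(- \frac{1055}{8}\right) \left(-2\right) = \frac{1055}{4}$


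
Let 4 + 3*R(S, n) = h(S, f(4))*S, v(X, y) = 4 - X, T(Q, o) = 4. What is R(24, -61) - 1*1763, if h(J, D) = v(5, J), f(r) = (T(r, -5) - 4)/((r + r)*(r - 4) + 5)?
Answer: -5317/3 ≈ -1772.3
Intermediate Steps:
f(r) = 0 (f(r) = (4 - 4)/((r + r)*(r - 4) + 5) = 0/((2*r)*(-4 + r) + 5) = 0/(2*r*(-4 + r) + 5) = 0/(5 + 2*r*(-4 + r)) = 0)
h(J, D) = -1 (h(J, D) = 4 - 1*5 = 4 - 5 = -1)
R(S, n) = -4/3 - S/3 (R(S, n) = -4/3 + (-S)/3 = -4/3 - S/3)
R(24, -61) - 1*1763 = (-4/3 - ⅓*24) - 1*1763 = (-4/3 - 8) - 1763 = -28/3 - 1763 = -5317/3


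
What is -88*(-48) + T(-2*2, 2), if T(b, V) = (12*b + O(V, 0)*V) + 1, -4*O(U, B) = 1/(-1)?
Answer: 8355/2 ≈ 4177.5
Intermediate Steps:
O(U, B) = ¼ (O(U, B) = -¼/(-1) = -¼*(-1) = ¼)
T(b, V) = 1 + 12*b + V/4 (T(b, V) = (12*b + V/4) + 1 = 1 + 12*b + V/4)
-88*(-48) + T(-2*2, 2) = -88*(-48) + (1 + 12*(-2*2) + (¼)*2) = 4224 + (1 + 12*(-4) + ½) = 4224 + (1 - 48 + ½) = 4224 - 93/2 = 8355/2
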